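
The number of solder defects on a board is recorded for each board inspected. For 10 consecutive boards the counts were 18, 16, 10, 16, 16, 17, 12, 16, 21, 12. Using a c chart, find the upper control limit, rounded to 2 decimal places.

27.17

c̄ = (18 + 16 + 10 + 16 + 16 + 17 + 12 + 16 + 21 + 12) / 10 = 154 / 10 = 15.4000
UCL = c̄ + 3√c̄ = 15.4000 + 3 × √15.4000 = 15.4000 + 3 × 3.9243 = 27.1729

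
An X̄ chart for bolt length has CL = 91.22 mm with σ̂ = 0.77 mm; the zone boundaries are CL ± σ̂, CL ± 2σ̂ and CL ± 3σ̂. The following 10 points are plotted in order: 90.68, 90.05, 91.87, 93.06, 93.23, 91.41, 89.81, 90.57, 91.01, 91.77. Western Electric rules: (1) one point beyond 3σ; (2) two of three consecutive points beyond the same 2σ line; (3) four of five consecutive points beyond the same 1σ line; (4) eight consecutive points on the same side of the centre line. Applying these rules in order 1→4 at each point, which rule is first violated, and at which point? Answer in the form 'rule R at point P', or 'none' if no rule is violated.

rule 2 at point 5

Zone of each point (C = within 1σ̂, B = 1σ̂–2σ̂, A = 2σ̂–3σ̂, * = beyond 3σ̂; sign = side of CL): 1:-C, 2:-B, 3:+C, 4:+A, 5:+A, 6:+C, 7:-B, 8:-C, 9:-C, 10:+C
Rule 2 (two of three consecutive points beyond the same 2σ limit) is satisfied at point 5.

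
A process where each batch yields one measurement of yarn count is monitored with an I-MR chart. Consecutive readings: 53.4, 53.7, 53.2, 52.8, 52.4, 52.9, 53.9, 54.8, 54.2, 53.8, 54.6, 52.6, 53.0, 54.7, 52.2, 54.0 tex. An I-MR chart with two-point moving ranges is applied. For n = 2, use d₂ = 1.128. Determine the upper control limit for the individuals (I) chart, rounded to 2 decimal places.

X̄ = (53.4 + 53.7 + 53.2 + 52.8 + 52.4 + 52.9 + 53.9 + 54.8 + 54.2 + 53.8 + 54.6 + 52.6 + 53.0 + 54.7 + 52.2 + 54.0) / 16 = 53.5125
Moving ranges: 0.3, 0.5, 0.4, 0.4, 0.5, 1.0, 0.9, 0.6, 0.4, 0.8, 2.0, 0.4, 1.7, 2.5, 1.8; M̄R̄ = 14.2000 / 15 = 0.9467
UCL = X̄ + 3·M̄R̄/d₂ = 53.5125 + 3 × 0.9467 / 1.128 = 56.0302

56.03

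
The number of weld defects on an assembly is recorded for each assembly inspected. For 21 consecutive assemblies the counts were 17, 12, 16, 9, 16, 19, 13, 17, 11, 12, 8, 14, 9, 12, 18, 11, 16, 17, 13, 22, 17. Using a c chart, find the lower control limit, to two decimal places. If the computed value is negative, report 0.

c̄ = (17 + 12 + 16 + 9 + 16 + 19 + 13 + 17 + 11 + 12 + 8 + 14 + 9 + 12 + 18 + 11 + 16 + 17 + 13 + 22 + 17) / 21 = 299 / 21 = 14.2381
LCL = c̄ − 3√c̄ = 14.2381 − 3 × 3.7733 = 2.9181

2.92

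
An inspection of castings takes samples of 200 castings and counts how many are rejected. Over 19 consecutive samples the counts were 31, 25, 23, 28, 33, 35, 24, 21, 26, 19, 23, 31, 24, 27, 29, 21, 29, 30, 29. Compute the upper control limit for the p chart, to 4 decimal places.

p̄ = Σdᵢ / (k·n) = 508 / (19 × 200) = 0.13368
UCL = p̄ + 3·√(p̄(1−p̄)/n) = 0.13368 + 3 × √(0.13368×0.86632/200) = 0.13368 + 3 × 0.02406 = 0.20588

0.2059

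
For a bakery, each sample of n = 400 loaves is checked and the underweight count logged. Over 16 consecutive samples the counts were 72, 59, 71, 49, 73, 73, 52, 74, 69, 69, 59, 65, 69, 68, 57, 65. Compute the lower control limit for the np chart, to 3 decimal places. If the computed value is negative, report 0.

p̄ = Σdᵢ / (k·n) = 1044 / (16 × 400) = 0.16312
LCL = np̄ − 3·√(np̄(1−p̄)) = 65.2500 − 3 × 7.3896 = 43.0812

43.081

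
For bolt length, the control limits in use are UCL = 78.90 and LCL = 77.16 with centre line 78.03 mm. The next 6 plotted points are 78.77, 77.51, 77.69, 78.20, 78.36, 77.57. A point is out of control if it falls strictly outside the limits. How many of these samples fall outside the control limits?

0

All 6 points lie within [77.16, 78.90].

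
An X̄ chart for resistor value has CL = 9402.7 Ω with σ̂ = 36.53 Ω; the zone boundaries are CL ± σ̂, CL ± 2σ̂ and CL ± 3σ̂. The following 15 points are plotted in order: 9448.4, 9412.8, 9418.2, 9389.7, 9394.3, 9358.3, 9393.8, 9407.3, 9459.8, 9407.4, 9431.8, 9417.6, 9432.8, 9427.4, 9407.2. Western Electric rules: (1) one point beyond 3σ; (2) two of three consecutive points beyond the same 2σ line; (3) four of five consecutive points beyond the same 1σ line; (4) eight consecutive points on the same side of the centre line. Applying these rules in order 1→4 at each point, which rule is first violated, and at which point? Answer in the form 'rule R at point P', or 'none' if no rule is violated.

rule 4 at point 15

Zone of each point (C = within 1σ̂, B = 1σ̂–2σ̂, A = 2σ̂–3σ̂, * = beyond 3σ̂; sign = side of CL): 1:+B, 2:+C, 3:+C, 4:-C, 5:-C, 6:-B, 7:-C, 8:+C, 9:+B, 10:+C, 11:+C, 12:+C, 13:+C, 14:+C, 15:+C
Rule 4 (eight consecutive points on the same side of the centre line) is satisfied at point 15.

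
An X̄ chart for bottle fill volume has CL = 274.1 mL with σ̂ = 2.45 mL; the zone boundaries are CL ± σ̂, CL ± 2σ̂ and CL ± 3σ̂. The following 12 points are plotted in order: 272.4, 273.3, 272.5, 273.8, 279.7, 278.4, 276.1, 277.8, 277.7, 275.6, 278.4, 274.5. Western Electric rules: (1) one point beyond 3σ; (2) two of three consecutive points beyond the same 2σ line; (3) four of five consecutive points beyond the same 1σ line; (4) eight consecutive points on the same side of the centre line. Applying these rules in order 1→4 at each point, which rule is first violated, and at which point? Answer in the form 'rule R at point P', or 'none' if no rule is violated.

Zone of each point (C = within 1σ̂, B = 1σ̂–2σ̂, A = 2σ̂–3σ̂, * = beyond 3σ̂; sign = side of CL): 1:-C, 2:-C, 3:-C, 4:-C, 5:+A, 6:+B, 7:+C, 8:+B, 9:+B, 10:+C, 11:+B, 12:+C
Rule 3 (four of five consecutive points beyond the same 1σ limit) is satisfied at point 9.

rule 3 at point 9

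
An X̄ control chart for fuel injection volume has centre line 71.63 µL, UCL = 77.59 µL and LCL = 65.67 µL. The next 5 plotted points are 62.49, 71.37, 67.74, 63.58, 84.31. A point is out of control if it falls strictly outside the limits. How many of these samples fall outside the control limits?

3

Compare each point to [65.67, 77.59]: sample 1 = 62.49 < LCL; sample 4 = 63.58 < LCL; sample 5 = 84.31 > UCL.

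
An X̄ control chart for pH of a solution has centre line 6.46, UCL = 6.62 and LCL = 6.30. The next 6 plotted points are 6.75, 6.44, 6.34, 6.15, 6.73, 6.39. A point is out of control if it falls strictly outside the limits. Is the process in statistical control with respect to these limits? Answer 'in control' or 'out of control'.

Compare each point to [6.30, 6.62]: sample 1 = 6.75 > UCL; sample 4 = 6.15 < LCL; sample 5 = 6.73 > UCL.

out of control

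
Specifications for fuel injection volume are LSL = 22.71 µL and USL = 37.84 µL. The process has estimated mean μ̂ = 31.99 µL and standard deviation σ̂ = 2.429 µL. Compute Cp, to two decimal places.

1.04

Cp = (USL − LSL) / (6σ̂) = (37.84 − 22.71) / (6 × 2.429) = 15.1300 / 14.5740 = 1.0382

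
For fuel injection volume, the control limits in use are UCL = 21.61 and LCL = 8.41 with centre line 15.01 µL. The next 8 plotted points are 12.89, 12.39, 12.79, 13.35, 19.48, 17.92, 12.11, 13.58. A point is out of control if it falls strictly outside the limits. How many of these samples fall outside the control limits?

0

All 8 points lie within [8.41, 21.61].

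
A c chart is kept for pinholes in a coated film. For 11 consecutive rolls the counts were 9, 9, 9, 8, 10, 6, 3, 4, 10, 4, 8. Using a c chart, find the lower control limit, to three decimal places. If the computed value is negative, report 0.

0.000

c̄ = (9 + 9 + 9 + 8 + 10 + 6 + 3 + 4 + 10 + 4 + 8) / 11 = 80 / 11 = 7.2727
LCL = c̄ − 3√c̄ = 7.2727 − 3 × 2.6968 = -0.8177 → 0 (cannot be negative)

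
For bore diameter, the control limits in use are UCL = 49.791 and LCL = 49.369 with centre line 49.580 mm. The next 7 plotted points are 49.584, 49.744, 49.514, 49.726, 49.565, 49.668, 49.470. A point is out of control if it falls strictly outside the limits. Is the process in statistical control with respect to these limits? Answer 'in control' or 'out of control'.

in control

All 7 points lie within [49.369, 49.791].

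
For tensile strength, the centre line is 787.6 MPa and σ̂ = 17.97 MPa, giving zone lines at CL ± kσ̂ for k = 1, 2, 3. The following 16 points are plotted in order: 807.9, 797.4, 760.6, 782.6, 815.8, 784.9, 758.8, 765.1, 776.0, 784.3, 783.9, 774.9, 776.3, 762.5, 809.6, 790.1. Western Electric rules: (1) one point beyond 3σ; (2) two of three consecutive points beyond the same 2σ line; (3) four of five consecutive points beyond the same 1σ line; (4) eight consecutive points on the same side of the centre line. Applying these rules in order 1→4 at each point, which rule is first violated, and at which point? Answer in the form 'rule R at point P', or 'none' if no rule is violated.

Zone of each point (C = within 1σ̂, B = 1σ̂–2σ̂, A = 2σ̂–3σ̂, * = beyond 3σ̂; sign = side of CL): 1:+B, 2:+C, 3:-B, 4:-C, 5:+B, 6:-C, 7:-B, 8:-B, 9:-C, 10:-C, 11:-C, 12:-C, 13:-C, 14:-B, 15:+B, 16:+C
Rule 4 (eight consecutive points on the same side of the centre line) is satisfied at point 13.

rule 4 at point 13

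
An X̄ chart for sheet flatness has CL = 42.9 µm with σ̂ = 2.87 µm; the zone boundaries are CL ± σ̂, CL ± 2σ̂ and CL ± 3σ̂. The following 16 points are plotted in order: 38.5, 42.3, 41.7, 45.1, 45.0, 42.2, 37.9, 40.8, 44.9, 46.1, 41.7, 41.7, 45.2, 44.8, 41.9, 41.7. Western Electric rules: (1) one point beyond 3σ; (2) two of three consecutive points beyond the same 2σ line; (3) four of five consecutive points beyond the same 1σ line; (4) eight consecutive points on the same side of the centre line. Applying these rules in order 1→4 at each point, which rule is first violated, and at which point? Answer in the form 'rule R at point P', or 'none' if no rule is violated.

Zone of each point (C = within 1σ̂, B = 1σ̂–2σ̂, A = 2σ̂–3σ̂, * = beyond 3σ̂; sign = side of CL): 1:-B, 2:-C, 3:-C, 4:+C, 5:+C, 6:-C, 7:-B, 8:-C, 9:+C, 10:+B, 11:-C, 12:-C, 13:+C, 14:+C, 15:-C, 16:-C
No rule fires across all 16 points.

none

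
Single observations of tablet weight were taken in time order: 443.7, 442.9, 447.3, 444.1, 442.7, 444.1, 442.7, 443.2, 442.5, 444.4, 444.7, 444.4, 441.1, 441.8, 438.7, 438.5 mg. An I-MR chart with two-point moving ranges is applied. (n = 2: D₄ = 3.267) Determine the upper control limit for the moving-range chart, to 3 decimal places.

5.140

Moving ranges: 0.8, 4.4, 3.2, 1.4, 1.4, 1.4, 0.5, 0.7, 1.9, 0.3, 0.3, 3.3, 0.7, 3.1, 0.2; M̄R̄ = 23.6000 / 15 = 1.5733
UCL_MR = D₄·M̄R̄ = 3.267 × 1.5733 = 5.1401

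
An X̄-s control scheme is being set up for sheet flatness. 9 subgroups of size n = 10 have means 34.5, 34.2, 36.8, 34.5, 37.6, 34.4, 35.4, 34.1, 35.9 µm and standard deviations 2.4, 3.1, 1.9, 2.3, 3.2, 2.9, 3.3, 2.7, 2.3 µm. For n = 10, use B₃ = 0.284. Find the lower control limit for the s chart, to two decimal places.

0.76

s̄ = (2.4 + 3.1 + 1.9 + 2.3 + 3.2 + 2.9 + 3.3 + 2.7 + 2.3) / 9 = 2.6778
LCL_s = B₃·s̄ = 0.284 × 2.6778 = 0.7605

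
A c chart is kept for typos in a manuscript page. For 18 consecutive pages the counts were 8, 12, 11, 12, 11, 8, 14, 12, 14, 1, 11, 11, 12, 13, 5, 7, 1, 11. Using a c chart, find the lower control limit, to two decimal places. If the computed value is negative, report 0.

c̄ = (8 + 12 + 11 + 12 + 11 + 8 + 14 + 12 + 14 + 1 + 11 + 11 + 12 + 13 + 5 + 7 + 1 + 11) / 18 = 174 / 18 = 9.6667
LCL = c̄ − 3√c̄ = 9.6667 − 3 × 3.1091 = 0.3393

0.34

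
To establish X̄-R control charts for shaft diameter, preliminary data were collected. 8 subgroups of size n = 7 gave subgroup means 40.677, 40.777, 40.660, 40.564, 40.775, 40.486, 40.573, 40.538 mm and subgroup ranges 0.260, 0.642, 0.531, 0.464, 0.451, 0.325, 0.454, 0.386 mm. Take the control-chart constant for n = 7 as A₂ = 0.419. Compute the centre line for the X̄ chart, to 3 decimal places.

40.631

X̄̄ = (40.677 + 40.777 + 40.660 + 40.564 + 40.775 + 40.486 + 40.573 + 40.538) / 8 = 325.0500 / 8 = 40.6313
CL = X̄̄ = 40.6313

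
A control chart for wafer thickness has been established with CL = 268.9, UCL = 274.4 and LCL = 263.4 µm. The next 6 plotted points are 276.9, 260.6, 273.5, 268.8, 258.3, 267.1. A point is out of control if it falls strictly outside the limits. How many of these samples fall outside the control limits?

Compare each point to [263.4, 274.4]: sample 1 = 276.9 > UCL; sample 2 = 260.6 < LCL; sample 5 = 258.3 < LCL.

3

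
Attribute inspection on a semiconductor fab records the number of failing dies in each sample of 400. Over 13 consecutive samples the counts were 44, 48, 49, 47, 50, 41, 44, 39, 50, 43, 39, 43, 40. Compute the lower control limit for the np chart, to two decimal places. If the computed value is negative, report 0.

p̄ = Σdᵢ / (k·n) = 577 / (13 × 400) = 0.11096
LCL = np̄ − 3·√(np̄(1−p̄)) = 44.3846 − 3 × 6.2817 = 25.5395

25.54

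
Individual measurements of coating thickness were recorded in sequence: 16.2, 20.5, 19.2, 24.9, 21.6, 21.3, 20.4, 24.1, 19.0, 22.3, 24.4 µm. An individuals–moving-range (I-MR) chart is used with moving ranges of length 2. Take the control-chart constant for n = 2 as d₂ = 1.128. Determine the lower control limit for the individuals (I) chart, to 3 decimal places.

13.285

X̄ = (16.2 + 20.5 + 19.2 + 24.9 + 21.6 + 21.3 + 20.4 + 24.1 + 19.0 + 22.3 + 24.4) / 11 = 21.2636
Moving ranges: 4.3, 1.3, 5.7, 3.3, 0.3, 0.9, 3.7, 5.1, 3.3, 2.1; M̄R̄ = 30.0000 / 10 = 3.0000
LCL = X̄ − 3·M̄R̄/d₂ = 21.2636 − 3 × 3.0000 / 1.128 = 13.2849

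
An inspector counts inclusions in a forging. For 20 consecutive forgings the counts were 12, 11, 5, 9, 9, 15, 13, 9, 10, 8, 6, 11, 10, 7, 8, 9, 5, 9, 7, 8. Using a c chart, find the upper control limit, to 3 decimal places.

18.075

c̄ = (12 + 11 + 5 + 9 + 9 + 15 + 13 + 9 + 10 + 8 + 6 + 11 + 10 + 7 + 8 + 9 + 5 + 9 + 7 + 8) / 20 = 181 / 20 = 9.0500
UCL = c̄ + 3√c̄ = 9.0500 + 3 × √9.0500 = 9.0500 + 3 × 3.0083 = 18.0750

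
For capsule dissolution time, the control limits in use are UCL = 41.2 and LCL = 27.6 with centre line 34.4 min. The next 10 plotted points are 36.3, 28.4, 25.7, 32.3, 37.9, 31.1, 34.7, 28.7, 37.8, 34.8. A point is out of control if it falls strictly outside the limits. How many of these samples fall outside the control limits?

1

Compare each point to [27.6, 41.2]: sample 3 = 25.7 < LCL.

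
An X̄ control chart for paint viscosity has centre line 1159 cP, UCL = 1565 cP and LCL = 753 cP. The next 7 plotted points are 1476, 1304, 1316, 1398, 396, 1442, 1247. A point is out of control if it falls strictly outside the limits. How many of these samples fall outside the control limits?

Compare each point to [753, 1565]: sample 5 = 396 < LCL.

1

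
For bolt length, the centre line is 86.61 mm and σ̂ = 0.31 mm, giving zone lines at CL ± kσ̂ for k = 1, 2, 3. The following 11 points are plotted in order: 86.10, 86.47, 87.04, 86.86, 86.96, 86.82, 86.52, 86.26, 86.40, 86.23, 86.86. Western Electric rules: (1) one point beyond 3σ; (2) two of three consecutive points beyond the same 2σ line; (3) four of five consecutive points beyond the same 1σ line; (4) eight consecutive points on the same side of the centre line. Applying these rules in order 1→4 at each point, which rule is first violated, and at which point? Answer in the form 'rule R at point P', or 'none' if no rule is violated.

none

Zone of each point (C = within 1σ̂, B = 1σ̂–2σ̂, A = 2σ̂–3σ̂, * = beyond 3σ̂; sign = side of CL): 1:-B, 2:-C, 3:+B, 4:+C, 5:+B, 6:+C, 7:-C, 8:-B, 9:-C, 10:-B, 11:+C
No rule fires across all 11 points.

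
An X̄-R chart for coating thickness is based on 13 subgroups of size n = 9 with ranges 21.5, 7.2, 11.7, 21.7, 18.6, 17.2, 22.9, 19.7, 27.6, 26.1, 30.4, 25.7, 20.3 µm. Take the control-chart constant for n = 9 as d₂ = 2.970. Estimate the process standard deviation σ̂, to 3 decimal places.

7.009

R̄ = (21.5 + 7.2 + 11.7 + 21.7 + 18.6 + 17.2 + 22.9 + 19.7 + 27.6 + 26.1 + 30.4 + 25.7 + 20.3) / 13 = 20.8154
σ̂ = R̄ / d₂ = 20.8154 / 2.970 = 7.0085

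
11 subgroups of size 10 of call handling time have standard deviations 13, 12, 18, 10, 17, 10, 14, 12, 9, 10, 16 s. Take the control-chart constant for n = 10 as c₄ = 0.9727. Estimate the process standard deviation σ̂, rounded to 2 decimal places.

13.18

s̄ = (13 + 12 + 18 + 10 + 17 + 10 + 14 + 12 + 9 + 10 + 16) / 11 = 12.8182
σ̂ = s̄ / c₄ = 12.8182 / 0.9727 = 13.1779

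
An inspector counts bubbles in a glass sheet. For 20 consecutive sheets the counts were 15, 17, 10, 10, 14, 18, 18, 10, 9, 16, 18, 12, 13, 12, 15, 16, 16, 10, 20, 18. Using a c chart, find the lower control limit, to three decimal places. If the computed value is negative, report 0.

c̄ = (15 + 17 + 10 + 10 + 14 + 18 + 18 + 10 + 9 + 16 + 18 + 12 + 13 + 12 + 15 + 16 + 16 + 10 + 20 + 18) / 20 = 287 / 20 = 14.3500
LCL = c̄ − 3√c̄ = 14.3500 − 3 × 3.7881 = 2.9856

2.986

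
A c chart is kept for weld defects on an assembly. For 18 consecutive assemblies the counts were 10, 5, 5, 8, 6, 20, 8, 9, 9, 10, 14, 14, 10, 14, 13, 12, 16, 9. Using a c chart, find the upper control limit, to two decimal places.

c̄ = (10 + 5 + 5 + 8 + 6 + 20 + 8 + 9 + 9 + 10 + 14 + 14 + 10 + 14 + 13 + 12 + 16 + 9) / 18 = 192 / 18 = 10.6667
UCL = c̄ + 3√c̄ = 10.6667 + 3 × √10.6667 = 10.6667 + 3 × 3.2660 = 20.4646

20.46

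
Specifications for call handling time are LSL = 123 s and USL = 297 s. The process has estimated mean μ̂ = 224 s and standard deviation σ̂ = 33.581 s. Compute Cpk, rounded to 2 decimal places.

0.72

Cpu = (USL − μ̂) / (3σ̂) = (297 − 224) / (3 × 33.581) = 0.7246; Cpl = (μ̂ − LSL) / (3σ̂) = (224 − 123) / (3 × 33.581) = 1.0026; Cpk = min(Cpu, Cpl) = 0.7246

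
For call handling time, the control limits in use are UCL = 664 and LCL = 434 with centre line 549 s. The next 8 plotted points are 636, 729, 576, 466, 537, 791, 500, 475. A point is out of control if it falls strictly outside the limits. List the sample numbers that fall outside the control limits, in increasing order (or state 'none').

2, 6

Compare each point to [434, 664]: sample 2 = 729 > UCL; sample 6 = 791 > UCL.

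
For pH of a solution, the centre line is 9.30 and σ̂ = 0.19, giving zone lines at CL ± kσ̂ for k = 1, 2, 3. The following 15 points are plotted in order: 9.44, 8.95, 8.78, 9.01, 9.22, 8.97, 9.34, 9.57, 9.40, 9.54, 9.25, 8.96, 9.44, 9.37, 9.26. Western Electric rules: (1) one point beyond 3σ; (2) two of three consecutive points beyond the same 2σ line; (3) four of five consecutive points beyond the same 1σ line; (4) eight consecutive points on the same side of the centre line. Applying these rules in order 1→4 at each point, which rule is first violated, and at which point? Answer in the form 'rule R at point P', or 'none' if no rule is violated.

Zone of each point (C = within 1σ̂, B = 1σ̂–2σ̂, A = 2σ̂–3σ̂, * = beyond 3σ̂; sign = side of CL): 1:+C, 2:-B, 3:-A, 4:-B, 5:-C, 6:-B, 7:+C, 8:+B, 9:+C, 10:+B, 11:-C, 12:-B, 13:+C, 14:+C, 15:-C
Rule 3 (four of five consecutive points beyond the same 1σ limit) is satisfied at point 6.

rule 3 at point 6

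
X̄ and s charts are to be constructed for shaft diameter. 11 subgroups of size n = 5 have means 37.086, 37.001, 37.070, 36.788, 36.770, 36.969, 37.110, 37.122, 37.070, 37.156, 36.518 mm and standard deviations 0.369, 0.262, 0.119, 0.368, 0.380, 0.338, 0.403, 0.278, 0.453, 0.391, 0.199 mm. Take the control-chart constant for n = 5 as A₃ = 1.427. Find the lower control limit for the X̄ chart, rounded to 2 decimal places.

X̄̄ = (37.086 + 37.001 + 37.070 + 36.788 + 36.770 + 36.969 + 37.110 + 37.122 + 37.070 + 37.156 + 36.518) / 11 = 36.9691
s̄ = (0.369 + 0.262 + 0.119 + 0.368 + 0.380 + 0.338 + 0.403 + 0.278 + 0.453 + 0.391 + 0.199) / 11 = 0.3236
LCL = X̄̄ − A₃·s̄ = 36.9691 − 1.427 × 0.3236 = 36.5073

36.51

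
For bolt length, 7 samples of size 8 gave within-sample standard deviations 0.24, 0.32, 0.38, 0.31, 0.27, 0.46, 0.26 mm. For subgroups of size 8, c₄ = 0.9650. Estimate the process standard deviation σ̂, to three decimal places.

0.332

s̄ = (0.24 + 0.32 + 0.38 + 0.31 + 0.27 + 0.46 + 0.26) / 7 = 0.3200
σ̂ = s̄ / c₄ = 0.3200 / 0.9650 = 0.3316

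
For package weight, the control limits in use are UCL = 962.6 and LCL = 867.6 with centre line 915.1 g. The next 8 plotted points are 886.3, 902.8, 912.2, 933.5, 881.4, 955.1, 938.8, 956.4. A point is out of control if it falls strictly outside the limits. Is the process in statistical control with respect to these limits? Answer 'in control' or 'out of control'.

in control

All 8 points lie within [867.6, 962.6].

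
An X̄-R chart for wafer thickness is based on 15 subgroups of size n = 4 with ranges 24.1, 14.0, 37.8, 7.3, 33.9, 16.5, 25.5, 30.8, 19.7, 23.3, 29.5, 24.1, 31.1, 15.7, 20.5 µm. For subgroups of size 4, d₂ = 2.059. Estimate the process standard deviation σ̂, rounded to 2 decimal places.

R̄ = (24.1 + 14.0 + 37.8 + 7.3 + 33.9 + 16.5 + 25.5 + 30.8 + 19.7 + 23.3 + 29.5 + 24.1 + 31.1 + 15.7 + 20.5) / 15 = 23.5867
σ̂ = R̄ / d₂ = 23.5867 / 2.059 = 11.4554

11.46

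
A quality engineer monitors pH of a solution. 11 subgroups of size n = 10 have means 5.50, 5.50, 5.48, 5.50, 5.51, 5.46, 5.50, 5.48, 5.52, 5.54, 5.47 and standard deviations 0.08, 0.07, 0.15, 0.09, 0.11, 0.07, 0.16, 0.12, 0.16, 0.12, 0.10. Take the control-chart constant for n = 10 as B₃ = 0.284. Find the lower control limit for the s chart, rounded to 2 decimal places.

s̄ = (0.08 + 0.07 + 0.15 + 0.09 + 0.11 + 0.07 + 0.16 + 0.12 + 0.16 + 0.12 + 0.10) / 11 = 0.1118
LCL_s = B₃·s̄ = 0.284 × 0.1118 = 0.0318

0.03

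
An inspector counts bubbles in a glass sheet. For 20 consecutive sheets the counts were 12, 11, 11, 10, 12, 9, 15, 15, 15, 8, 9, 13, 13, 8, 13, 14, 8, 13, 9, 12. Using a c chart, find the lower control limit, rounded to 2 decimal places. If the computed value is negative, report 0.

c̄ = (12 + 11 + 11 + 10 + 12 + 9 + 15 + 15 + 15 + 8 + 9 + 13 + 13 + 8 + 13 + 14 + 8 + 13 + 9 + 12) / 20 = 230 / 20 = 11.5000
LCL = c̄ − 3√c̄ = 11.5000 − 3 × 3.3912 = 1.3265

1.33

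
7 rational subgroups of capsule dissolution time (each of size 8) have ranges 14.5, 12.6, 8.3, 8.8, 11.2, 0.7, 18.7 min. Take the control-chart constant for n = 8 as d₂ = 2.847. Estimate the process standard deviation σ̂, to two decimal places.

3.75

R̄ = (14.5 + 12.6 + 8.3 + 8.8 + 11.2 + 0.7 + 18.7) / 7 = 10.6857
σ̂ = R̄ / d₂ = 10.6857 / 2.847 = 3.7533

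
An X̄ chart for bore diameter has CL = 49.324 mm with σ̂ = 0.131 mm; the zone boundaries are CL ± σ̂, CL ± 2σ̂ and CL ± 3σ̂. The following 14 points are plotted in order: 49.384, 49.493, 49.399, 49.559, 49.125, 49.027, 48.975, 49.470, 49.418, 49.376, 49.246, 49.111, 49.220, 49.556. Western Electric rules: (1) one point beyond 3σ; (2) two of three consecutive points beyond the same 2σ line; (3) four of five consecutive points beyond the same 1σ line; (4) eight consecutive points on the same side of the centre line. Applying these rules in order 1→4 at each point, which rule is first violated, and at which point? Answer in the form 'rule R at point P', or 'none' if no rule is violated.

rule 2 at point 7

Zone of each point (C = within 1σ̂, B = 1σ̂–2σ̂, A = 2σ̂–3σ̂, * = beyond 3σ̂; sign = side of CL): 1:+C, 2:+B, 3:+C, 4:+B, 5:-B, 6:-A, 7:-A, 8:+B, 9:+C, 10:+C, 11:-C, 12:-B, 13:-C, 14:+B
Rule 2 (two of three consecutive points beyond the same 2σ limit) is satisfied at point 7.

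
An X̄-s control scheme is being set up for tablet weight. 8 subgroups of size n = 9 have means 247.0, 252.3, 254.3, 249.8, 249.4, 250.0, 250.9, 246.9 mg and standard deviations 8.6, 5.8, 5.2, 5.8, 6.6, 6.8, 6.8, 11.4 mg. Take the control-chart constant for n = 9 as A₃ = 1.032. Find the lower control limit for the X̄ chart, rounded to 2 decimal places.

X̄̄ = (247.0 + 252.3 + 254.3 + 249.8 + 249.4 + 250.0 + 250.9 + 246.9) / 8 = 250.0750
s̄ = (8.6 + 5.8 + 5.2 + 5.8 + 6.6 + 6.8 + 6.8 + 11.4) / 8 = 7.1250
LCL = X̄̄ − A₃·s̄ = 250.0750 − 1.032 × 7.1250 = 242.7220

242.72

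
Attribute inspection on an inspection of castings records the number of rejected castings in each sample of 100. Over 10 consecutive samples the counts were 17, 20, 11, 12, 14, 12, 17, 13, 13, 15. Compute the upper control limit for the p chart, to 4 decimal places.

p̄ = Σdᵢ / (k·n) = 144 / (10 × 100) = 0.14400
UCL = p̄ + 3·√(p̄(1−p̄)/n) = 0.14400 + 3 × √(0.14400×0.85600/100) = 0.14400 + 3 × 0.03511 = 0.24933

0.2493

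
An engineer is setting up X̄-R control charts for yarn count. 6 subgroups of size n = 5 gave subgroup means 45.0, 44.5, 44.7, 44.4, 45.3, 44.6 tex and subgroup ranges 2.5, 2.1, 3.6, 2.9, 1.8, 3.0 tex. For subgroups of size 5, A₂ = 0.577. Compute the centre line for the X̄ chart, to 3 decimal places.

44.750

X̄̄ = (45.0 + 44.5 + 44.7 + 44.4 + 45.3 + 44.6) / 6 = 268.5000 / 6 = 44.7500
CL = X̄̄ = 44.7500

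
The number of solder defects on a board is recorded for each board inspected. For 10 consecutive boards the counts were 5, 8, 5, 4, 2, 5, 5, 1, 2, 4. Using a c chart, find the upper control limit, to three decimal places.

10.175

c̄ = (5 + 8 + 5 + 4 + 2 + 5 + 5 + 1 + 2 + 4) / 10 = 41 / 10 = 4.1000
UCL = c̄ + 3√c̄ = 4.1000 + 3 × √4.1000 = 4.1000 + 3 × 2.0248 = 10.1745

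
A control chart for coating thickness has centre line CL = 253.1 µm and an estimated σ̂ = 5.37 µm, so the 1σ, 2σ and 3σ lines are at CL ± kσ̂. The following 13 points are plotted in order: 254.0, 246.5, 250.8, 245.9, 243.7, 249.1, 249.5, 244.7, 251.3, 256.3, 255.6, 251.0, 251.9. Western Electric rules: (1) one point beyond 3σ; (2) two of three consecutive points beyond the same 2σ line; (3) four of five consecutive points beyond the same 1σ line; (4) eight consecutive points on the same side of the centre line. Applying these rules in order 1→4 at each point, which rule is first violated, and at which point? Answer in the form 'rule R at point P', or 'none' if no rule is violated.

rule 4 at point 9

Zone of each point (C = within 1σ̂, B = 1σ̂–2σ̂, A = 2σ̂–3σ̂, * = beyond 3σ̂; sign = side of CL): 1:+C, 2:-B, 3:-C, 4:-B, 5:-B, 6:-C, 7:-C, 8:-B, 9:-C, 10:+C, 11:+C, 12:-C, 13:-C
Rule 4 (eight consecutive points on the same side of the centre line) is satisfied at point 9.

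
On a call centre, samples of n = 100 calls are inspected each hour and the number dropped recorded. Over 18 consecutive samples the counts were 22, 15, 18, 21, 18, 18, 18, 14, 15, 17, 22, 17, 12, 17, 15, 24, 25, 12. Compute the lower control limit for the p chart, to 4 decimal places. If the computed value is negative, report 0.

0.0631

p̄ = Σdᵢ / (k·n) = 320 / (18 × 100) = 0.17778
LCL = p̄ − 3·√(p̄(1−p̄)/n) = 0.17778 − 3 × 0.03823 = 0.06308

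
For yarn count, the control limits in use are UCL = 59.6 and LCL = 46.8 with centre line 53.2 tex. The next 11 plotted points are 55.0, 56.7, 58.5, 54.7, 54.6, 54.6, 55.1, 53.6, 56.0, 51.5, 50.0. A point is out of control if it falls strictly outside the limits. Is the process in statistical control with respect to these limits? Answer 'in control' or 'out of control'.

in control

All 11 points lie within [46.8, 59.6].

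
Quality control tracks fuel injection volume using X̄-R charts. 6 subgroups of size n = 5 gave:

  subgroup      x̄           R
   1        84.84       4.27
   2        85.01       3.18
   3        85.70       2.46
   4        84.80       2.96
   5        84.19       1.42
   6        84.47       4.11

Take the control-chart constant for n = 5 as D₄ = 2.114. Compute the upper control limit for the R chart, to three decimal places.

6.483

R̄ = (4.27 + 3.18 + 2.46 + 2.96 + 1.42 + 4.11) / 6 = 18.4000 / 6 = 3.0667
UCL_R = D₄·R̄ = 2.114 × 3.0667 = 6.4829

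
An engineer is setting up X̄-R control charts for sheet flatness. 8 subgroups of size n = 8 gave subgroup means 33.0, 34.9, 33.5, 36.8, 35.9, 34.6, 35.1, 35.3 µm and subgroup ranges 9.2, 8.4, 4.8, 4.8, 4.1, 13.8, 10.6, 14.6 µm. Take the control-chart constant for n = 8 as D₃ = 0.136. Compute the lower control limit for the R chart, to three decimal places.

1.195

R̄ = (9.2 + 8.4 + 4.8 + 4.8 + 4.1 + 13.8 + 10.6 + 14.6) / 8 = 70.3000 / 8 = 8.7875
LCL_R = D₃·R̄ = 0.136 × 8.7875 = 1.1951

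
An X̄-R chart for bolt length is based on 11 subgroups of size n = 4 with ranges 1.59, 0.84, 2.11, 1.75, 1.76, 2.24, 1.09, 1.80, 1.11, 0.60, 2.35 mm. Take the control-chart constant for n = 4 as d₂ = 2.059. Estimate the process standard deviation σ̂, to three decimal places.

R̄ = (1.59 + 0.84 + 2.11 + 1.75 + 1.76 + 2.24 + 1.09 + 1.80 + 1.11 + 0.60 + 2.35) / 11 = 1.5673
σ̂ = R̄ / d₂ = 1.5673 / 2.059 = 0.7612

0.761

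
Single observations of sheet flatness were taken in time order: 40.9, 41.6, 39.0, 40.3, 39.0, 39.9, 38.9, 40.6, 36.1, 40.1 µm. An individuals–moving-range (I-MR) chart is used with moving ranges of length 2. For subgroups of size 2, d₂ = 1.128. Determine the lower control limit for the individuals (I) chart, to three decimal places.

34.321

X̄ = (40.9 + 41.6 + 39.0 + 40.3 + 39.0 + 39.9 + 38.9 + 40.6 + 36.1 + 40.1) / 10 = 39.6400
Moving ranges: 0.7, 2.6, 1.3, 1.3, 0.9, 1.0, 1.7, 4.5, 4.0; M̄R̄ = 18.0000 / 9 = 2.0000
LCL = X̄ − 3·M̄R̄/d₂ = 39.6400 − 3 × 2.0000 / 1.128 = 34.3209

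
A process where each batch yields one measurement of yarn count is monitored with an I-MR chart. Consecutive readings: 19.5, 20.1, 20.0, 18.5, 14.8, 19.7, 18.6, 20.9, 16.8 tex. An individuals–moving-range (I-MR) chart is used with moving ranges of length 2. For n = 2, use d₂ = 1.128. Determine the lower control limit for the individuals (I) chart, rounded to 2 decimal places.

X̄ = (19.5 + 20.1 + 20.0 + 18.5 + 14.8 + 19.7 + 18.6 + 20.9 + 16.8) / 9 = 18.7667
Moving ranges: 0.6, 0.1, 1.5, 3.7, 4.9, 1.1, 2.3, 4.1; M̄R̄ = 18.3000 / 8 = 2.2875
LCL = X̄ − 3·M̄R̄/d₂ = 18.7667 − 3 × 2.2875 / 1.128 = 12.6829

12.68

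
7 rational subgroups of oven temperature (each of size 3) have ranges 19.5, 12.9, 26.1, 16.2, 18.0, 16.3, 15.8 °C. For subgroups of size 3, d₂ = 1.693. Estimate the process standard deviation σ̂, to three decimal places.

10.531

R̄ = (19.5 + 12.9 + 26.1 + 16.2 + 18.0 + 16.3 + 15.8) / 7 = 17.8286
σ̂ = R̄ / d₂ = 17.8286 / 1.693 = 10.5308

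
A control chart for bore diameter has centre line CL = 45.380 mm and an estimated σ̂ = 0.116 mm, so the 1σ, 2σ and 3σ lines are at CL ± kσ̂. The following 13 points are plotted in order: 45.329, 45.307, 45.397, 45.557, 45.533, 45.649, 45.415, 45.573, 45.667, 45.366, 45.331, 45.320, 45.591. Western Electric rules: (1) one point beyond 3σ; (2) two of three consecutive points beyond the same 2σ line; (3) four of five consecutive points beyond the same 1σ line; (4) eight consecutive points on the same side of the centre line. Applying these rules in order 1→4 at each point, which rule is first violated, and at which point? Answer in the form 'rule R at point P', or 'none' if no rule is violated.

Zone of each point (C = within 1σ̂, B = 1σ̂–2σ̂, A = 2σ̂–3σ̂, * = beyond 3σ̂; sign = side of CL): 1:-C, 2:-C, 3:+C, 4:+B, 5:+B, 6:+A, 7:+C, 8:+B, 9:+A, 10:-C, 11:-C, 12:-C, 13:+B
Rule 3 (four of five consecutive points beyond the same 1σ limit) is satisfied at point 8.

rule 3 at point 8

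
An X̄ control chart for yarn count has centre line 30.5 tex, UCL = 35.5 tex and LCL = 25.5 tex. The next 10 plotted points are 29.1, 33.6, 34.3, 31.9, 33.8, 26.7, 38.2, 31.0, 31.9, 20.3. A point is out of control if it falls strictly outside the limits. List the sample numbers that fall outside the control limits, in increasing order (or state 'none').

7, 10

Compare each point to [25.5, 35.5]: sample 7 = 38.2 > UCL; sample 10 = 20.3 < LCL.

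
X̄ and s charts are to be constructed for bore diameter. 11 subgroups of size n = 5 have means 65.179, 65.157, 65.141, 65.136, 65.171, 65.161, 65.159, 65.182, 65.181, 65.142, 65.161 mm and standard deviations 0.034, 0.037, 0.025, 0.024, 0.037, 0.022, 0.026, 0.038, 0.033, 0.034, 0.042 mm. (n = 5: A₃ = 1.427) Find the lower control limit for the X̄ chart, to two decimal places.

65.12

X̄̄ = (65.179 + 65.157 + 65.141 + 65.136 + 65.171 + 65.161 + 65.159 + 65.182 + 65.181 + 65.142 + 65.161) / 11 = 65.1609
s̄ = (0.034 + 0.037 + 0.025 + 0.024 + 0.037 + 0.022 + 0.026 + 0.038 + 0.033 + 0.034 + 0.042) / 11 = 0.0320
LCL = X̄̄ − A₃·s̄ = 65.1609 − 1.427 × 0.0320 = 65.1152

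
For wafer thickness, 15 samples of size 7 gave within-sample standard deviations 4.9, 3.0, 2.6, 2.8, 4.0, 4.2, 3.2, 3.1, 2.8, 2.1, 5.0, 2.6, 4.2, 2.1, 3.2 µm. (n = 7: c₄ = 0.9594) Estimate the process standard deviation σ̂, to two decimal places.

s̄ = (4.9 + 3.0 + 2.6 + 2.8 + 4.0 + 4.2 + 3.2 + 3.1 + 2.8 + 2.1 + 5.0 + 2.6 + 4.2 + 2.1 + 3.2) / 15 = 3.3200
σ̂ = s̄ / c₄ = 3.3200 / 0.9594 = 3.4605

3.46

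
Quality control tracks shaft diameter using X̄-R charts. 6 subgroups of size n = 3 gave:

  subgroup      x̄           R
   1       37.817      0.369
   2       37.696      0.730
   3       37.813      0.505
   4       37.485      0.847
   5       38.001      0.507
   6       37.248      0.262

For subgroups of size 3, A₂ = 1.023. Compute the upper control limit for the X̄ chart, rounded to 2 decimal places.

38.23

X̄̄ = (37.817 + 37.696 + 37.813 + 37.485 + 38.001 + 37.248) / 6 = 226.0600 / 6 = 37.6767
R̄ = (0.369 + 0.730 + 0.505 + 0.847 + 0.507 + 0.262) / 6 = 3.2200 / 6 = 0.5367
UCL = X̄̄ + A₂·R̄ = 37.6767 + 1.023 × 0.5367 = 38.2257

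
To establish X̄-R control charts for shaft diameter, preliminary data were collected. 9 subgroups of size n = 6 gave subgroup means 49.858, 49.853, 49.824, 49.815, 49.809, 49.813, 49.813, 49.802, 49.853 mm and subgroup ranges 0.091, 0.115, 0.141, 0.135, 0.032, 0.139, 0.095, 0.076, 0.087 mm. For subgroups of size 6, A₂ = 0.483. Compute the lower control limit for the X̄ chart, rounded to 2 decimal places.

X̄̄ = (49.858 + 49.853 + 49.824 + 49.815 + 49.809 + 49.813 + 49.813 + 49.802 + 49.853) / 9 = 448.4400 / 9 = 49.8267
R̄ = (0.091 + 0.115 + 0.141 + 0.135 + 0.032 + 0.139 + 0.095 + 0.076 + 0.087) / 9 = 0.9110 / 9 = 0.1012
LCL = X̄̄ − A₂·R̄ = 49.8267 − 0.483 × 0.1012 = 49.7778

49.78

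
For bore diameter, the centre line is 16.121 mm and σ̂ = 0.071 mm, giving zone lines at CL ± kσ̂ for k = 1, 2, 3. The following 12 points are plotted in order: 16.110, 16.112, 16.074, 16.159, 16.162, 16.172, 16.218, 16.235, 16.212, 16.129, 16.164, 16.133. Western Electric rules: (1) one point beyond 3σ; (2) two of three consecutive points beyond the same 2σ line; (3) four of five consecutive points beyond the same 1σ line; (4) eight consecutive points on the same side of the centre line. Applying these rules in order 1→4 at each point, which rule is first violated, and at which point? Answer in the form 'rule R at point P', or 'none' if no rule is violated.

rule 4 at point 11

Zone of each point (C = within 1σ̂, B = 1σ̂–2σ̂, A = 2σ̂–3σ̂, * = beyond 3σ̂; sign = side of CL): 1:-C, 2:-C, 3:-C, 4:+C, 5:+C, 6:+C, 7:+B, 8:+B, 9:+B, 10:+C, 11:+C, 12:+C
Rule 4 (eight consecutive points on the same side of the centre line) is satisfied at point 11.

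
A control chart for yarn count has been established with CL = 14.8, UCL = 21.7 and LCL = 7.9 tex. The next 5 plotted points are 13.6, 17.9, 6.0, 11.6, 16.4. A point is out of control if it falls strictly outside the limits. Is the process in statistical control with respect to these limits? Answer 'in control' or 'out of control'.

out of control

Compare each point to [7.9, 21.7]: sample 3 = 6.0 < LCL.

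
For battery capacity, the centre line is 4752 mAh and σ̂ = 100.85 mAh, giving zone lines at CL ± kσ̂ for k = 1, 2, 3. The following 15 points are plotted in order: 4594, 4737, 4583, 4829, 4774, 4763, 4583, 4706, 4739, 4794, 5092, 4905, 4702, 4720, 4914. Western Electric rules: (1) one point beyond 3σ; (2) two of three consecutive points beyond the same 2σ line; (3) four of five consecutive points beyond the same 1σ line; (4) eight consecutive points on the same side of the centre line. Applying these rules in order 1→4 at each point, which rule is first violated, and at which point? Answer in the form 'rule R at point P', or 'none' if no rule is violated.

Zone of each point (C = within 1σ̂, B = 1σ̂–2σ̂, A = 2σ̂–3σ̂, * = beyond 3σ̂; sign = side of CL): 1:-B, 2:-C, 3:-B, 4:+C, 5:+C, 6:+C, 7:-B, 8:-C, 9:-C, 10:+C, 11:+*, 12:+B, 13:-C, 14:-C, 15:+B
Rule 1 (one point beyond the 3σ limits) is satisfied at point 11.

rule 1 at point 11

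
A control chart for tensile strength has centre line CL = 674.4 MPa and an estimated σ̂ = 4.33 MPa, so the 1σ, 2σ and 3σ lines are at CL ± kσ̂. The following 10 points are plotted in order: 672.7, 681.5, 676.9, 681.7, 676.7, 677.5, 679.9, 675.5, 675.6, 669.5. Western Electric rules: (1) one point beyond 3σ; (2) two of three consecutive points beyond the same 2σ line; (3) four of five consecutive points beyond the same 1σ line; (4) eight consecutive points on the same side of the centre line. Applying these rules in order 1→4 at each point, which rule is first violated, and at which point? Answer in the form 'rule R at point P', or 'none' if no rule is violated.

Zone of each point (C = within 1σ̂, B = 1σ̂–2σ̂, A = 2σ̂–3σ̂, * = beyond 3σ̂; sign = side of CL): 1:-C, 2:+B, 3:+C, 4:+B, 5:+C, 6:+C, 7:+B, 8:+C, 9:+C, 10:-B
Rule 4 (eight consecutive points on the same side of the centre line) is satisfied at point 9.

rule 4 at point 9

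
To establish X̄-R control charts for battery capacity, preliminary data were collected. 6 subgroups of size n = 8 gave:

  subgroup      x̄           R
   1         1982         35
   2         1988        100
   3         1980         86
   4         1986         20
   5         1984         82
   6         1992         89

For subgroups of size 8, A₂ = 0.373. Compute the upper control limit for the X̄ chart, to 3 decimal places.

2010.946

X̄̄ = (1982 + 1988 + 1980 + 1986 + 1984 + 1992) / 6 = 11912.0000 / 6 = 1985.3333
R̄ = (35 + 100 + 86 + 20 + 82 + 89) / 6 = 412.0000 / 6 = 68.6667
UCL = X̄̄ + A₂·R̄ = 1985.3333 + 0.373 × 68.6667 = 2010.9460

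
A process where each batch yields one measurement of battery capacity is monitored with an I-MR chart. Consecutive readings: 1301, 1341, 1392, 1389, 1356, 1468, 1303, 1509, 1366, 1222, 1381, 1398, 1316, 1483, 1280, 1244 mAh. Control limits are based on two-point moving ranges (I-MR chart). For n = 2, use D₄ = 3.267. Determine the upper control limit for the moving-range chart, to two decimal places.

339.99

Moving ranges: 40, 51, 3, 33, 112, 165, 206, 143, 144, 159, 17, 82, 167, 203, 36; M̄R̄ = 1561.0000 / 15 = 104.0667
UCL_MR = D₄·M̄R̄ = 3.267 × 104.0667 = 339.9858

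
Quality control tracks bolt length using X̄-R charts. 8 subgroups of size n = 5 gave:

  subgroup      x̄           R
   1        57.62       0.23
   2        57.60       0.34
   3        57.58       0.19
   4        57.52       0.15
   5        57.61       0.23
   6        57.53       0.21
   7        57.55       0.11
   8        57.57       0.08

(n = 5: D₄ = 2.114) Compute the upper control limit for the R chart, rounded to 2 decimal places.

R̄ = (0.23 + 0.34 + 0.19 + 0.15 + 0.23 + 0.21 + 0.11 + 0.08) / 8 = 1.5400 / 8 = 0.1925
UCL_R = D₄·R̄ = 2.114 × 0.1925 = 0.4069

0.41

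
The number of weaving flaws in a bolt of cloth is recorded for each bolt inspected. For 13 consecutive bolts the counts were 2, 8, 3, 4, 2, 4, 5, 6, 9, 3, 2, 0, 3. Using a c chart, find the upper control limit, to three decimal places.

9.865

c̄ = (2 + 8 + 3 + 4 + 2 + 4 + 5 + 6 + 9 + 3 + 2 + 0 + 3) / 13 = 51 / 13 = 3.9231
UCL = c̄ + 3√c̄ = 3.9231 + 3 × √3.9231 = 3.9231 + 3 × 1.9807 = 9.8651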